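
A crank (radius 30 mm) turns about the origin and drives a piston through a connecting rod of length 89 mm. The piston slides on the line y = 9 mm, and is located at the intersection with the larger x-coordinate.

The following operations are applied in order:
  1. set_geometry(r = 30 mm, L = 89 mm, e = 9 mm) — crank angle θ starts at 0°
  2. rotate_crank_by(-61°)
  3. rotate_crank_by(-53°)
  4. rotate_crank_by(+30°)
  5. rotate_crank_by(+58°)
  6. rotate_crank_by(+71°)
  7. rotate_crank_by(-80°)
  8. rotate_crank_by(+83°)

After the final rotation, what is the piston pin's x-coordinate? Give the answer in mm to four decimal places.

set_geometry: r = 30 mm, L = 89 mm, e = 9 mm; θ ← 0°
rotate_crank_by(-61°): θ ← 0° -61° = -61°
rotate_crank_by(-53°): θ ← -61° -53° = -114°
rotate_crank_by(+30°): θ ← -114° +30° = -84°
rotate_crank_by(+58°): θ ← -84° +58° = -26°
rotate_crank_by(+71°): θ ← -26° +71° = 45°
rotate_crank_by(-80°): θ ← 45° -80° = -35°
rotate_crank_by(+83°): θ ← -35° +83° = 48°
crank pin P = (r cos θ, r sin θ) = (20.073918, 22.294345)
h = r sin θ − e = 22.294345 − 9 = 13.294345
x = r cos θ + √(L² − h²) = 20.073918 + √(7921.0 − 176.7396) = 20.073918 + 88.001480 = 108.075398

108.0754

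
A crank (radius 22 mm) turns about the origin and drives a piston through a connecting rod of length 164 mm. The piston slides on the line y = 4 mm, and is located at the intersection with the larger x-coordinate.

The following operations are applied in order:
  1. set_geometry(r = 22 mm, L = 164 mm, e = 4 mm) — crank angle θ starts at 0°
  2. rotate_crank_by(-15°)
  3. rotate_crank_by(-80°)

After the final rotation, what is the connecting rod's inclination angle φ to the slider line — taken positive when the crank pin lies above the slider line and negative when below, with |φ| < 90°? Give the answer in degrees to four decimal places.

set_geometry: r = 22 mm, L = 164 mm, e = 4 mm; θ ← 0°
rotate_crank_by(-15°): θ ← 0° -15° = -15°
rotate_crank_by(-80°): θ ← -15° -80° = -95°
crank pin P = (r cos θ, r sin θ) = (-1.917426, -21.916283)
h = r sin θ − e = -21.916283 − 4 = -25.916283
sin φ = h / L = -25.916283 / 164 = -0.15802612
φ = arcsin(-0.15802612) = -9.092344°

-9.0923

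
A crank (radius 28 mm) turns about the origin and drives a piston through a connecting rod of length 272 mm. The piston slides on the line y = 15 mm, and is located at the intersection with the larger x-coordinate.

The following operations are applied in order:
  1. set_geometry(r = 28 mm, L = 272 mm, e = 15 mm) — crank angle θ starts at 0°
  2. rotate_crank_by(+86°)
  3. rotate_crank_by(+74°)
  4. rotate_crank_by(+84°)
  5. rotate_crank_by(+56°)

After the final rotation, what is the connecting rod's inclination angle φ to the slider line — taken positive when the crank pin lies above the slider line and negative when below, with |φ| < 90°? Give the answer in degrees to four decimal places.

-8.2966

set_geometry: r = 28 mm, L = 272 mm, e = 15 mm; θ ← 0°
rotate_crank_by(+86°): θ ← 0° +86° = 86°
rotate_crank_by(+74°): θ ← 86° +74° = 160°
rotate_crank_by(+84°): θ ← 160° +84° = 244°
rotate_crank_by(+56°): θ ← 244° +56° = 300°
crank pin P = (r cos θ, r sin θ) = (14.000000, -24.248711)
h = r sin θ − e = -24.248711 − 15 = -39.248711
sin φ = h / L = -39.248711 / 272 = -0.14429673
φ = arcsin(-0.14429673) = -8.296557°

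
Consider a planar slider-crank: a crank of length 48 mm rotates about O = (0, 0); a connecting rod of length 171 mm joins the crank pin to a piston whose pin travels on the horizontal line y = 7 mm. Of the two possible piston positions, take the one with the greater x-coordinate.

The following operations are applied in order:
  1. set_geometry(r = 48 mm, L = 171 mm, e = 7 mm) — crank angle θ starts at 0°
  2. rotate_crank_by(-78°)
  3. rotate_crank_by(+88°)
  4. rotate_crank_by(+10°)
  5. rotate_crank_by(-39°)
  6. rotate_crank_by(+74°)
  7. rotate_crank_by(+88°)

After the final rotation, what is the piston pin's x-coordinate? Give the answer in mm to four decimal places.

set_geometry: r = 48 mm, L = 171 mm, e = 7 mm; θ ← 0°
rotate_crank_by(-78°): θ ← 0° -78° = -78°
rotate_crank_by(+88°): θ ← -78° +88° = 10°
rotate_crank_by(+10°): θ ← 10° +10° = 20°
rotate_crank_by(-39°): θ ← 20° -39° = -19°
rotate_crank_by(+74°): θ ← -19° +74° = 55°
rotate_crank_by(+88°): θ ← 55° +88° = 143°
crank pin P = (r cos θ, r sin θ) = (-38.334504, 28.887121)
h = r sin θ − e = 28.887121 − 7 = 21.887121
x = r cos θ + √(L² − h²) = -38.334504 + √(29241.0 − 479.0461) = -38.334504 + 169.593496 = 131.258992

131.2590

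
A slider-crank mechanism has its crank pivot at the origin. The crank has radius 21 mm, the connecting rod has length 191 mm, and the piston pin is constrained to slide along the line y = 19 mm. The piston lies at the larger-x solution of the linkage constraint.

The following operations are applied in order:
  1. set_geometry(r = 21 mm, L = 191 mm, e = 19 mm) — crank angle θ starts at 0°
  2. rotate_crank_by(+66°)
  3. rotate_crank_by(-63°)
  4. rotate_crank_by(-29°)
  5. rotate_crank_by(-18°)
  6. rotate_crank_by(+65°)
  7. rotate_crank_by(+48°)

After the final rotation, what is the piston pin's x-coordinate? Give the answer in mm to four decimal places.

198.5248

set_geometry: r = 21 mm, L = 191 mm, e = 19 mm; θ ← 0°
rotate_crank_by(+66°): θ ← 0° +66° = 66°
rotate_crank_by(-63°): θ ← 66° -63° = 3°
rotate_crank_by(-29°): θ ← 3° -29° = -26°
rotate_crank_by(-18°): θ ← -26° -18° = -44°
rotate_crank_by(+65°): θ ← -44° +65° = 21°
rotate_crank_by(+48°): θ ← 21° +48° = 69°
crank pin P = (r cos θ, r sin θ) = (7.525727, 19.605189)
h = r sin θ − e = 19.605189 − 19 = 0.605189
x = r cos θ + √(L² − h²) = 7.525727 + √(36481.0 − 0.3663) = 7.525727 + 190.999041 = 198.524768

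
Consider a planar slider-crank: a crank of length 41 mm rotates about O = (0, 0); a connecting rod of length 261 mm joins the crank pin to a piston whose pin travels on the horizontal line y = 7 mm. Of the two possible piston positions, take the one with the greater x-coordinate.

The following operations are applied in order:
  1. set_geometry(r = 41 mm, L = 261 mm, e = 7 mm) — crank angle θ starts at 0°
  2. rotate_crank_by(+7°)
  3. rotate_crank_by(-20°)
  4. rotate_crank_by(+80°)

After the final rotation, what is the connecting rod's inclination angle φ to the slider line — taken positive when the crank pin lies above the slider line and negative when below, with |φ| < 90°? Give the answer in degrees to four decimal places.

set_geometry: r = 41 mm, L = 261 mm, e = 7 mm; θ ← 0°
rotate_crank_by(+7°): θ ← 0° +7° = 7°
rotate_crank_by(-20°): θ ← 7° -20° = -13°
rotate_crank_by(+80°): θ ← -13° +80° = 67°
crank pin P = (r cos θ, r sin θ) = (16.019976, 37.740699)
h = r sin θ − e = 37.740699 − 7 = 30.740699
sin φ = h / L = 30.740699 / 261 = 0.11778046
φ = arcsin(0.11778046) = 6.764024°

6.7640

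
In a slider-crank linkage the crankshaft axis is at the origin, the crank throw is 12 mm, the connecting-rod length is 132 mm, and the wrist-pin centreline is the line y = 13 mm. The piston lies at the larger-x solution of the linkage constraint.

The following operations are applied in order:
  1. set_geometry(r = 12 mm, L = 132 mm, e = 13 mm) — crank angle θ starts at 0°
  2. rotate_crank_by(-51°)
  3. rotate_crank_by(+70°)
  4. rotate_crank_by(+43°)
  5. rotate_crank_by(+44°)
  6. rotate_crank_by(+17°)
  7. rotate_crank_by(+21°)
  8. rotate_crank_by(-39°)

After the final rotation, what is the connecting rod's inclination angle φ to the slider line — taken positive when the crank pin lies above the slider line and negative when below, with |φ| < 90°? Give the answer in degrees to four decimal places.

set_geometry: r = 12 mm, L = 132 mm, e = 13 mm; θ ← 0°
rotate_crank_by(-51°): θ ← 0° -51° = -51°
rotate_crank_by(+70°): θ ← -51° +70° = 19°
rotate_crank_by(+43°): θ ← 19° +43° = 62°
rotate_crank_by(+44°): θ ← 62° +44° = 106°
rotate_crank_by(+17°): θ ← 106° +17° = 123°
rotate_crank_by(+21°): θ ← 123° +21° = 144°
rotate_crank_by(-39°): θ ← 144° -39° = 105°
crank pin P = (r cos θ, r sin θ) = (-3.105829, 11.591110)
h = r sin θ − e = 11.591110 − 13 = -1.408890
sin φ = h / L = -1.408890 / 132 = -0.01067341
φ = arcsin(-0.01067341) = -0.611553°

-0.6116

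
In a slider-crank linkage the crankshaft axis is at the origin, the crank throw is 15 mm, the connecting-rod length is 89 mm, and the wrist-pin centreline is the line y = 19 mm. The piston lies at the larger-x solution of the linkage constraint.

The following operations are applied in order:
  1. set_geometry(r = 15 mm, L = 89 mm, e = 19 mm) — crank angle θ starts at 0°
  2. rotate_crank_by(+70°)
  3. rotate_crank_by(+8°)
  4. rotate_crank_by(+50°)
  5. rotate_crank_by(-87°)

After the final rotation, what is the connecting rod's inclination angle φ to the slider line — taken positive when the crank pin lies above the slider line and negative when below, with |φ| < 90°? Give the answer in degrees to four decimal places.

set_geometry: r = 15 mm, L = 89 mm, e = 19 mm; θ ← 0°
rotate_crank_by(+70°): θ ← 0° +70° = 70°
rotate_crank_by(+8°): θ ← 70° +8° = 78°
rotate_crank_by(+50°): θ ← 78° +50° = 128°
rotate_crank_by(-87°): θ ← 128° -87° = 41°
crank pin P = (r cos θ, r sin θ) = (11.320644, 9.840885)
h = r sin θ − e = 9.840885 − 19 = -9.159115
sin φ = h / L = -9.159115 / 89 = -0.10291140
φ = arcsin(-0.10291140) = -5.906847°

-5.9068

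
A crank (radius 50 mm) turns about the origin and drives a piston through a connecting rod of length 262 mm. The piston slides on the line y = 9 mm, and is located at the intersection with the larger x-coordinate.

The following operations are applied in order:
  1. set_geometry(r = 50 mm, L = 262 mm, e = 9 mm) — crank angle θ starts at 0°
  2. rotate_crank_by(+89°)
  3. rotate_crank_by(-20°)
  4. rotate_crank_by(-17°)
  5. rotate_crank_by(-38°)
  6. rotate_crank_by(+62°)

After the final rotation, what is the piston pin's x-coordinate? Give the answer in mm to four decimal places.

271.0991

set_geometry: r = 50 mm, L = 262 mm, e = 9 mm; θ ← 0°
rotate_crank_by(+89°): θ ← 0° +89° = 89°
rotate_crank_by(-20°): θ ← 89° -20° = 69°
rotate_crank_by(-17°): θ ← 69° -17° = 52°
rotate_crank_by(-38°): θ ← 52° -38° = 14°
rotate_crank_by(+62°): θ ← 14° +62° = 76°
crank pin P = (r cos θ, r sin θ) = (12.096095, 48.514786)
h = r sin θ − e = 48.514786 − 9 = 39.514786
x = r cos θ + √(L² − h²) = 12.096095 + √(68644.0 − 1561.4183) = 12.096095 + 259.003053 = 271.099148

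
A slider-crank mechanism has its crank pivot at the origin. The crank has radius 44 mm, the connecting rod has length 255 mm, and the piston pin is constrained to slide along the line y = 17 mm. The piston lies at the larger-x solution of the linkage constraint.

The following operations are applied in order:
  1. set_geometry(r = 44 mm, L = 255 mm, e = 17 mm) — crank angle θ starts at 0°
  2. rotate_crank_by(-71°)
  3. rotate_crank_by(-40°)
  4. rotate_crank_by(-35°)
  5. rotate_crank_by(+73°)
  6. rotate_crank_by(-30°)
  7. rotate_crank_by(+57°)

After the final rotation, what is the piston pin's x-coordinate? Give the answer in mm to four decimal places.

280.8809

set_geometry: r = 44 mm, L = 255 mm, e = 17 mm; θ ← 0°
rotate_crank_by(-71°): θ ← 0° -71° = -71°
rotate_crank_by(-40°): θ ← -71° -40° = -111°
rotate_crank_by(-35°): θ ← -111° -35° = -146°
rotate_crank_by(+73°): θ ← -146° +73° = -73°
rotate_crank_by(-30°): θ ← -73° -30° = -103°
rotate_crank_by(+57°): θ ← -103° +57° = -46°
crank pin P = (r cos θ, r sin θ) = (30.564968, -31.650951)
h = r sin θ − e = -31.650951 − 17 = -48.650951
x = r cos θ + √(L² − h²) = 30.564968 + √(65025.0 − 2366.9151) = 30.564968 + 250.315970 = 280.880939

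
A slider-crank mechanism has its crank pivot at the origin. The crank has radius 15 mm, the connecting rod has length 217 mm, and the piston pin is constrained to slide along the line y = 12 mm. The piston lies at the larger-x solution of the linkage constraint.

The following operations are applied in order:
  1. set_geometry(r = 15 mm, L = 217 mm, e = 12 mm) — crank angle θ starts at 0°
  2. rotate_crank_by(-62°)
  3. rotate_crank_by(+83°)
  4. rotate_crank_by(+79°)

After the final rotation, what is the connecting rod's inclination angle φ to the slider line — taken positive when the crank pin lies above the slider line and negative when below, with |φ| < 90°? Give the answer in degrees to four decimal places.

set_geometry: r = 15 mm, L = 217 mm, e = 12 mm; θ ← 0°
rotate_crank_by(-62°): θ ← 0° -62° = -62°
rotate_crank_by(+83°): θ ← -62° +83° = 21°
rotate_crank_by(+79°): θ ← 21° +79° = 100°
crank pin P = (r cos θ, r sin θ) = (-2.604723, 14.772116)
h = r sin θ − e = 14.772116 − 12 = 2.772116
sin φ = h / L = 2.772116 / 217 = 0.01277473
φ = arcsin(0.01277473) = 0.731958°

0.7320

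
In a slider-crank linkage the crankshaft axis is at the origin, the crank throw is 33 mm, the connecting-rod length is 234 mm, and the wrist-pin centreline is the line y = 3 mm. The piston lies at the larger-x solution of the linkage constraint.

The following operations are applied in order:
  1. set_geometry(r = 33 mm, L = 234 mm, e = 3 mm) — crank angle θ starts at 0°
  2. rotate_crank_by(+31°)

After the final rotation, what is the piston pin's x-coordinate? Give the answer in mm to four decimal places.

set_geometry: r = 33 mm, L = 234 mm, e = 3 mm; θ ← 0°
rotate_crank_by(+31°): θ ← 0° +31° = 31°
crank pin P = (r cos θ, r sin θ) = (28.286521, 16.996256)
h = r sin θ − e = 16.996256 − 3 = 13.996256
x = r cos θ + √(L² − h²) = 28.286521 + √(54756.0 − 195.8952) = 28.286521 + 233.581045 = 261.867566

261.8676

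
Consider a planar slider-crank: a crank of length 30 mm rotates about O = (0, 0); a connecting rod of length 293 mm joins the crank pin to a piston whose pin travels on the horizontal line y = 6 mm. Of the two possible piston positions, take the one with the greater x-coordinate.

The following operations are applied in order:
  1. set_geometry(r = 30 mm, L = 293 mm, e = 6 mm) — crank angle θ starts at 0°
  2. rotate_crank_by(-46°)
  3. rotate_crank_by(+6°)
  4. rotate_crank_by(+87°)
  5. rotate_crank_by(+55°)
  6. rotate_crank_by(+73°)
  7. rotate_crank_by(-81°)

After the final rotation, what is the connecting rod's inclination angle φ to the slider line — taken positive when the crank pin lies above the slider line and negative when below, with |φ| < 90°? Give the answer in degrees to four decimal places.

set_geometry: r = 30 mm, L = 293 mm, e = 6 mm; θ ← 0°
rotate_crank_by(-46°): θ ← 0° -46° = -46°
rotate_crank_by(+6°): θ ← -46° +6° = -40°
rotate_crank_by(+87°): θ ← -40° +87° = 47°
rotate_crank_by(+55°): θ ← 47° +55° = 102°
rotate_crank_by(+73°): θ ← 102° +73° = 175°
rotate_crank_by(-81°): θ ← 175° -81° = 94°
crank pin P = (r cos θ, r sin θ) = (-2.092694, 29.926922)
h = r sin θ − e = 29.926922 − 6 = 23.926922
sin φ = h / L = 23.926922 / 293 = 0.08166185
φ = arcsin(0.08166185) = 4.684095°

4.6841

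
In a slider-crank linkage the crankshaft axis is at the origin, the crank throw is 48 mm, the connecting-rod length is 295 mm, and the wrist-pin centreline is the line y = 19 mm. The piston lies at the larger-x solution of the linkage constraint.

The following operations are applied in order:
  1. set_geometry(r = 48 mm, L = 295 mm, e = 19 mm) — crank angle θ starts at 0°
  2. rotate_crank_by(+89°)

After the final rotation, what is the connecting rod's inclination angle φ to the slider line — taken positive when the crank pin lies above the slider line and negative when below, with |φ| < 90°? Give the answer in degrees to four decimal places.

set_geometry: r = 48 mm, L = 295 mm, e = 19 mm; θ ← 0°
rotate_crank_by(+89°): θ ← 0° +89° = 89°
crank pin P = (r cos θ, r sin θ) = (0.837716, 47.992689)
h = r sin θ − e = 47.992689 − 19 = 28.992689
sin φ = h / L = 28.992689 / 295 = 0.09828030
φ = arcsin(0.09828030) = 5.640151°

5.6402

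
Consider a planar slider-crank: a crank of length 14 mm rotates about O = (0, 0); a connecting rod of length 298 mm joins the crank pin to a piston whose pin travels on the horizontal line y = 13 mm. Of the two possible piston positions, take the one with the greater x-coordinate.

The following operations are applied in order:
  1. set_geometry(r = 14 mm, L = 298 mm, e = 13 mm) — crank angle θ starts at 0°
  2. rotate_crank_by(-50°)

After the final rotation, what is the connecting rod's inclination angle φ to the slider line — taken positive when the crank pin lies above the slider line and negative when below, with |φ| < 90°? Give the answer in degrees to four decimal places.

-4.5663

set_geometry: r = 14 mm, L = 298 mm, e = 13 mm; θ ← 0°
rotate_crank_by(-50°): θ ← 0° -50° = -50°
crank pin P = (r cos θ, r sin θ) = (8.999027, -10.724622)
h = r sin θ − e = -10.724622 − 13 = -23.724622
sin φ = h / L = -23.724622 / 298 = -0.07961283
φ = arcsin(-0.07961283) = -4.566311°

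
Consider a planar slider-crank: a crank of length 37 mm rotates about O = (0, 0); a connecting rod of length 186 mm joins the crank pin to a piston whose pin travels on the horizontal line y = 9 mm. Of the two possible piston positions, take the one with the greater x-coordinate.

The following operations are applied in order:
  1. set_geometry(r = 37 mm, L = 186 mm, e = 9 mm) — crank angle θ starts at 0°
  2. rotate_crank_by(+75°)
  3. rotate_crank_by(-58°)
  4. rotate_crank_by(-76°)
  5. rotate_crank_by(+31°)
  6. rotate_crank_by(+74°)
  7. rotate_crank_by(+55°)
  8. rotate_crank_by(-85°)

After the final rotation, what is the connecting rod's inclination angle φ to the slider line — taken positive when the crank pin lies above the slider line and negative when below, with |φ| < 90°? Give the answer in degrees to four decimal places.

0.3692

set_geometry: r = 37 mm, L = 186 mm, e = 9 mm; θ ← 0°
rotate_crank_by(+75°): θ ← 0° +75° = 75°
rotate_crank_by(-58°): θ ← 75° -58° = 17°
rotate_crank_by(-76°): θ ← 17° -76° = -59°
rotate_crank_by(+31°): θ ← -59° +31° = -28°
rotate_crank_by(+74°): θ ← -28° +74° = 46°
rotate_crank_by(+55°): θ ← 46° +55° = 101°
rotate_crank_by(-85°): θ ← 101° -85° = 16°
crank pin P = (r cos θ, r sin θ) = (35.566683, 10.198582)
h = r sin θ − e = 10.198582 − 9 = 1.198582
sin φ = h / L = 1.198582 / 186 = 0.00644399
φ = arcsin(0.00644399) = 0.369216°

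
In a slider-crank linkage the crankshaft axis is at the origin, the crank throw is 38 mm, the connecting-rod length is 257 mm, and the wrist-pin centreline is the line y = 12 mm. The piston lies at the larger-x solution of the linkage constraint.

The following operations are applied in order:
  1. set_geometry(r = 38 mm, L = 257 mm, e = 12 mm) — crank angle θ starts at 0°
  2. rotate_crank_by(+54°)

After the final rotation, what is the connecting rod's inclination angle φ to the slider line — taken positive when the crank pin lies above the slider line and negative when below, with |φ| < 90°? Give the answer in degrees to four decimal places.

4.1822

set_geometry: r = 38 mm, L = 257 mm, e = 12 mm; θ ← 0°
rotate_crank_by(+54°): θ ← 0° +54° = 54°
crank pin P = (r cos θ, r sin θ) = (22.335840, 30.742646)
h = r sin θ − e = 30.742646 − 12 = 18.742646
sin φ = h / L = 18.742646 / 257 = 0.07292858
φ = arcsin(0.07292858) = 4.182213°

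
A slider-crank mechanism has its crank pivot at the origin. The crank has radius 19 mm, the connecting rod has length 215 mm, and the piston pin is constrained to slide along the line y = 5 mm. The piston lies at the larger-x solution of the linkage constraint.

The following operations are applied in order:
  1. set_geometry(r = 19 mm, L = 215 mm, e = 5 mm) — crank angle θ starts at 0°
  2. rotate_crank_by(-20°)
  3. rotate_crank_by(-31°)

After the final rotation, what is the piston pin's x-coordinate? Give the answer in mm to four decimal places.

set_geometry: r = 19 mm, L = 215 mm, e = 5 mm; θ ← 0°
rotate_crank_by(-20°): θ ← 0° -20° = -20°
rotate_crank_by(-31°): θ ← -20° -31° = -51°
crank pin P = (r cos θ, r sin θ) = (11.957087, -14.765773)
h = r sin θ − e = -14.765773 − 5 = -19.765773
x = r cos θ + √(L² − h²) = 11.957087 + √(46225.0 − 390.6858) = 11.957087 + 214.089500 = 226.046588

226.0466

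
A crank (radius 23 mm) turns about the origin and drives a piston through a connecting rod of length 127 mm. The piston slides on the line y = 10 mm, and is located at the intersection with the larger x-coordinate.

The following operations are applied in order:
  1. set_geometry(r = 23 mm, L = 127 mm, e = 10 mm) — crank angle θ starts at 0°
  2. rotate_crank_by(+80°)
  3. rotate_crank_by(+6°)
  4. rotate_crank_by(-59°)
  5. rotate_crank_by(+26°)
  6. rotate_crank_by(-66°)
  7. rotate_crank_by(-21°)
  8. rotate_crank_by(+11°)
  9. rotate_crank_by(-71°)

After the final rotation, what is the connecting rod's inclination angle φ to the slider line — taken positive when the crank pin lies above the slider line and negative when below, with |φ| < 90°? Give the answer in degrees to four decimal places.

set_geometry: r = 23 mm, L = 127 mm, e = 10 mm; θ ← 0°
rotate_crank_by(+80°): θ ← 0° +80° = 80°
rotate_crank_by(+6°): θ ← 80° +6° = 86°
rotate_crank_by(-59°): θ ← 86° -59° = 27°
rotate_crank_by(+26°): θ ← 27° +26° = 53°
rotate_crank_by(-66°): θ ← 53° -66° = -13°
rotate_crank_by(-21°): θ ← -13° -21° = -34°
rotate_crank_by(+11°): θ ← -34° +11° = -23°
rotate_crank_by(-71°): θ ← -23° -71° = -94°
crank pin P = (r cos θ, r sin θ) = (-1.604399, -22.943973)
h = r sin θ − e = -22.943973 − 10 = -32.943973
sin φ = h / L = -32.943973 / 127 = -0.25940136
φ = arcsin(-0.25940136) = -15.034544°

-15.0345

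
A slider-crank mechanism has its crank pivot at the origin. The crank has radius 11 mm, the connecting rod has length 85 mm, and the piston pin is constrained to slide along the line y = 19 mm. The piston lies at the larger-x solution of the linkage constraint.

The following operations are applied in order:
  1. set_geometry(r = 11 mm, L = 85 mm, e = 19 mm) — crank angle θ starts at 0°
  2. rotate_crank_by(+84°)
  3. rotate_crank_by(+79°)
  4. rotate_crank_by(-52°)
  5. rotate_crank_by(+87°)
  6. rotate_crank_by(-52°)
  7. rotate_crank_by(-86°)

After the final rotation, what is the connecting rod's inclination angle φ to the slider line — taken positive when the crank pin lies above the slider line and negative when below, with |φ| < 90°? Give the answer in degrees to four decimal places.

-6.3992

set_geometry: r = 11 mm, L = 85 mm, e = 19 mm; θ ← 0°
rotate_crank_by(+84°): θ ← 0° +84° = 84°
rotate_crank_by(+79°): θ ← 84° +79° = 163°
rotate_crank_by(-52°): θ ← 163° -52° = 111°
rotate_crank_by(+87°): θ ← 111° +87° = 198°
rotate_crank_by(-52°): θ ← 198° -52° = 146°
rotate_crank_by(-86°): θ ← 146° -86° = 60°
crank pin P = (r cos θ, r sin θ) = (5.500000, 9.526279)
h = r sin θ − e = 9.526279 − 19 = -9.473721
sin φ = h / L = -9.473721 / 85 = -0.11145554
φ = arcsin(-0.11145554) = -6.399228°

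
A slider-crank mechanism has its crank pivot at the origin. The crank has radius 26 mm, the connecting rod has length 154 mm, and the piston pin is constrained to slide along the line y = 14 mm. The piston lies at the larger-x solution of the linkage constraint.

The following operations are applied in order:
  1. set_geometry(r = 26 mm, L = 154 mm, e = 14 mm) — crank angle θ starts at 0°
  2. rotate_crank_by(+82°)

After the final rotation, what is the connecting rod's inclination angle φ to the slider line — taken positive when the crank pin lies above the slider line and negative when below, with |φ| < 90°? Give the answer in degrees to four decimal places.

set_geometry: r = 26 mm, L = 154 mm, e = 14 mm; θ ← 0°
rotate_crank_by(+82°): θ ← 0° +82° = 82°
crank pin P = (r cos θ, r sin θ) = (3.618501, 25.746970)
h = r sin θ − e = 25.746970 − 14 = 11.746970
sin φ = h / L = 11.746970 / 154 = 0.07627902
φ = arcsin(0.07627902) = 4.374716°

4.3747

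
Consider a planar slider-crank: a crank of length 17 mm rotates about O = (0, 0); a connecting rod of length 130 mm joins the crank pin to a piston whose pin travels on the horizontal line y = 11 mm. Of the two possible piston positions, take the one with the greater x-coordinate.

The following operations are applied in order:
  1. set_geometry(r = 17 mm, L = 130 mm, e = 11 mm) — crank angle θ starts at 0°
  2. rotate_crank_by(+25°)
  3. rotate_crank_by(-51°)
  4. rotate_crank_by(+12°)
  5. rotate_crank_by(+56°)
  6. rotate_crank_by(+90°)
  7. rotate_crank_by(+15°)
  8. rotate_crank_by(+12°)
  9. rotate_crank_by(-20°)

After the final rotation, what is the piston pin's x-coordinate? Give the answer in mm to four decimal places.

117.1698

set_geometry: r = 17 mm, L = 130 mm, e = 11 mm; θ ← 0°
rotate_crank_by(+25°): θ ← 0° +25° = 25°
rotate_crank_by(-51°): θ ← 25° -51° = -26°
rotate_crank_by(+12°): θ ← -26° +12° = -14°
rotate_crank_by(+56°): θ ← -14° +56° = 42°
rotate_crank_by(+90°): θ ← 42° +90° = 132°
rotate_crank_by(+15°): θ ← 132° +15° = 147°
rotate_crank_by(+12°): θ ← 147° +12° = 159°
rotate_crank_by(-20°): θ ← 159° -20° = 139°
crank pin P = (r cos θ, r sin θ) = (-12.830063, 11.153003)
h = r sin θ − e = 11.153003 − 11 = 0.153003
x = r cos θ + √(L² − h²) = -12.830063 + √(16900.0 − 0.0234) = -12.830063 + 129.999910 = 117.169847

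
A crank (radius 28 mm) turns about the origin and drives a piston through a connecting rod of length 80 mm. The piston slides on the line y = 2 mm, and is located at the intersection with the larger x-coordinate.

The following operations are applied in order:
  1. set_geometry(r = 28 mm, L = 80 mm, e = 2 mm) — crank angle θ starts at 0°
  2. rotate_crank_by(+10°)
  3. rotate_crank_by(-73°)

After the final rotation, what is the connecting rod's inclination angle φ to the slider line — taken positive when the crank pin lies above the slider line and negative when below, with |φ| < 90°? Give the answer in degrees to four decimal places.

-19.6852

set_geometry: r = 28 mm, L = 80 mm, e = 2 mm; θ ← 0°
rotate_crank_by(+10°): θ ← 0° +10° = 10°
rotate_crank_by(-73°): θ ← 10° -73° = -63°
crank pin P = (r cos θ, r sin θ) = (12.711734, -24.948183)
h = r sin θ − e = -24.948183 − 2 = -26.948183
sin φ = h / L = -26.948183 / 80 = -0.33685228
φ = arcsin(-0.33685228) = -19.685214°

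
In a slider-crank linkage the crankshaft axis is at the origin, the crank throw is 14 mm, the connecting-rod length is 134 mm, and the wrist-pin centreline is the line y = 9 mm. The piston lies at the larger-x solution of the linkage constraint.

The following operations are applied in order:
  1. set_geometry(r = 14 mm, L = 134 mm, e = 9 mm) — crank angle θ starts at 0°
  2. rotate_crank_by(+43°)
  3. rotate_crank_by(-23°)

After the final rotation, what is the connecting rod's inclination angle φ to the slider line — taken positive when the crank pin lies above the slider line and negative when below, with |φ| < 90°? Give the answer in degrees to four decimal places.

-1.8011

set_geometry: r = 14 mm, L = 134 mm, e = 9 mm; θ ← 0°
rotate_crank_by(+43°): θ ← 0° +43° = 43°
rotate_crank_by(-23°): θ ← 43° -23° = 20°
crank pin P = (r cos θ, r sin θ) = (13.155697, 4.788282)
h = r sin θ − e = 4.788282 − 9 = -4.211718
sin φ = h / L = -4.211718 / 134 = -0.03143073
φ = arcsin(-0.03143073) = -1.801145°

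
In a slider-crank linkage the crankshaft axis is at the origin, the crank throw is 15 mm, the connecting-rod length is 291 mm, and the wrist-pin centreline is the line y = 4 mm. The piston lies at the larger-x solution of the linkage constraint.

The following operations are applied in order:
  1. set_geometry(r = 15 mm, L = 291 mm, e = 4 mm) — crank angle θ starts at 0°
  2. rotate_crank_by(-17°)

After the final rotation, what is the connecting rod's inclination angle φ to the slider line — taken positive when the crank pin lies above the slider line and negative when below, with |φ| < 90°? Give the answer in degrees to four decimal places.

set_geometry: r = 15 mm, L = 291 mm, e = 4 mm; θ ← 0°
rotate_crank_by(-17°): θ ← 0° -17° = -17°
crank pin P = (r cos θ, r sin θ) = (14.344571, -4.385576)
h = r sin θ − e = -4.385576 − 4 = -8.385576
sin φ = h / L = -8.385576 / 291 = -0.02881641
φ = arcsin(-0.02881641) = -1.651287°

-1.6513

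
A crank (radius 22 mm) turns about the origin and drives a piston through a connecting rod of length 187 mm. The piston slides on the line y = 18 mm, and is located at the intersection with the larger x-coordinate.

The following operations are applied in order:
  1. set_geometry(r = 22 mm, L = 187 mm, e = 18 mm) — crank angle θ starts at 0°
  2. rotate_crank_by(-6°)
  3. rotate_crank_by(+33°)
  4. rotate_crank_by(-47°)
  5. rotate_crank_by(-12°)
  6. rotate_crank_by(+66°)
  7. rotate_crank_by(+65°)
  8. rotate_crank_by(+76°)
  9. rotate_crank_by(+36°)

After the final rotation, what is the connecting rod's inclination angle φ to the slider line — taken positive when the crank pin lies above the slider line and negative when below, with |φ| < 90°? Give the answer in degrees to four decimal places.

set_geometry: r = 22 mm, L = 187 mm, e = 18 mm; θ ← 0°
rotate_crank_by(-6°): θ ← 0° -6° = -6°
rotate_crank_by(+33°): θ ← -6° +33° = 27°
rotate_crank_by(-47°): θ ← 27° -47° = -20°
rotate_crank_by(-12°): θ ← -20° -12° = -32°
rotate_crank_by(+66°): θ ← -32° +66° = 34°
rotate_crank_by(+65°): θ ← 34° +65° = 99°
rotate_crank_by(+76°): θ ← 99° +76° = 175°
rotate_crank_by(+36°): θ ← 175° +36° = 211°
crank pin P = (r cos θ, r sin θ) = (-18.857681, -11.330838)
h = r sin θ − e = -11.330838 − 18 = -29.330838
sin φ = h / L = -29.330838 / 187 = -0.15684940
φ = arcsin(-0.15684940) = -9.024071°

-9.0241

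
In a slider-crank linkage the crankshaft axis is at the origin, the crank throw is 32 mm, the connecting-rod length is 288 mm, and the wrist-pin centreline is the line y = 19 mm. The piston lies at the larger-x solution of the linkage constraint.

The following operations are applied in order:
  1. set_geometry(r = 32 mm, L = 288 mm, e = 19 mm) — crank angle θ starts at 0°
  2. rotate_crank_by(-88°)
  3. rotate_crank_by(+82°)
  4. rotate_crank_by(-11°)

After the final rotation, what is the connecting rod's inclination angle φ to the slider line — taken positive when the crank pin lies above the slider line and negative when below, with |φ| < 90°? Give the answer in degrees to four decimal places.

-5.6504

set_geometry: r = 32 mm, L = 288 mm, e = 19 mm; θ ← 0°
rotate_crank_by(-88°): θ ← 0° -88° = -88°
rotate_crank_by(+82°): θ ← -88° +82° = -6°
rotate_crank_by(-11°): θ ← -6° -11° = -17°
crank pin P = (r cos θ, r sin θ) = (30.601752, -9.355895)
h = r sin θ − e = -9.355895 − 19 = -28.355895
sin φ = h / L = -28.355895 / 288 = -0.09845797
φ = arcsin(-0.09845797) = -5.650380°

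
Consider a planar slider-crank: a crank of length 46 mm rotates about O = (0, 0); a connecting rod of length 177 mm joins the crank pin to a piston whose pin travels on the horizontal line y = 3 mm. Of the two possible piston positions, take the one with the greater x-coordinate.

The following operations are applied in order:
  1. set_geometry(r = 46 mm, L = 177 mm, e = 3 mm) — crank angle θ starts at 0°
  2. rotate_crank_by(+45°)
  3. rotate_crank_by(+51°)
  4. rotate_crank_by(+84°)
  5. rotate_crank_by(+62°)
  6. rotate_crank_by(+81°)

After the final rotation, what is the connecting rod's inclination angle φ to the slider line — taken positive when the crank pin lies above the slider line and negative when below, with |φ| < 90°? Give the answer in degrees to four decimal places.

-9.9828

set_geometry: r = 46 mm, L = 177 mm, e = 3 mm; θ ← 0°
rotate_crank_by(+45°): θ ← 0° +45° = 45°
rotate_crank_by(+51°): θ ← 45° +51° = 96°
rotate_crank_by(+84°): θ ← 96° +84° = 180°
rotate_crank_by(+62°): θ ← 180° +62° = 242°
rotate_crank_by(+81°): θ ← 242° +81° = 323°
crank pin P = (r cos θ, r sin θ) = (36.737233, -27.683491)
h = r sin θ − e = -27.683491 − 3 = -30.683491
sin φ = h / L = -30.683491 / 177 = -0.17335306
φ = arcsin(-0.17335306) = -9.982830°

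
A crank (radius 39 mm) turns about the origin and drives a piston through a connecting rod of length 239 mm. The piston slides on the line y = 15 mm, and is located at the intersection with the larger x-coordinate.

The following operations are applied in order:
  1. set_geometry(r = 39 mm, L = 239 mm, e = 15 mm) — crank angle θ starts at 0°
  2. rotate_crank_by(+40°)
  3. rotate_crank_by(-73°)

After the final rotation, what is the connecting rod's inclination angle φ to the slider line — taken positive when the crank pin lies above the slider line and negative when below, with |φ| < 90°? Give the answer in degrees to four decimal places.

-8.7217

set_geometry: r = 39 mm, L = 239 mm, e = 15 mm; θ ← 0°
rotate_crank_by(+40°): θ ← 0° +40° = 40°
rotate_crank_by(-73°): θ ← 40° -73° = -33°
crank pin P = (r cos θ, r sin θ) = (32.708152, -21.240922)
h = r sin θ − e = -21.240922 − 15 = -36.240922
sin φ = h / L = -36.240922 / 239 = -0.15163566
φ = arcsin(-0.15163566) = -8.721727°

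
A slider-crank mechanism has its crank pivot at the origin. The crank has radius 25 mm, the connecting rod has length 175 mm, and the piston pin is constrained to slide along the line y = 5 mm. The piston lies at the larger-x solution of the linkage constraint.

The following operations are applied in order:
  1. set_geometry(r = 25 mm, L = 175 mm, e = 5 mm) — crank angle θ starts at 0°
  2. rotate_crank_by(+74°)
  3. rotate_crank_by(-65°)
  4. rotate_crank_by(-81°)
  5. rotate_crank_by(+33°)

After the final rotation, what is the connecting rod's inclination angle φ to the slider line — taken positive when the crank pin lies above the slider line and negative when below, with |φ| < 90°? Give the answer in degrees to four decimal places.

set_geometry: r = 25 mm, L = 175 mm, e = 5 mm; θ ← 0°
rotate_crank_by(+74°): θ ← 0° +74° = 74°
rotate_crank_by(-65°): θ ← 74° -65° = 9°
rotate_crank_by(-81°): θ ← 9° -81° = -72°
rotate_crank_by(+33°): θ ← -72° +33° = -39°
crank pin P = (r cos θ, r sin θ) = (19.428649, -15.733010)
h = r sin θ − e = -15.733010 − 5 = -20.733010
sin φ = h / L = -20.733010 / 175 = -0.11847434
φ = arcsin(-0.11847434) = -6.804061°

-6.8041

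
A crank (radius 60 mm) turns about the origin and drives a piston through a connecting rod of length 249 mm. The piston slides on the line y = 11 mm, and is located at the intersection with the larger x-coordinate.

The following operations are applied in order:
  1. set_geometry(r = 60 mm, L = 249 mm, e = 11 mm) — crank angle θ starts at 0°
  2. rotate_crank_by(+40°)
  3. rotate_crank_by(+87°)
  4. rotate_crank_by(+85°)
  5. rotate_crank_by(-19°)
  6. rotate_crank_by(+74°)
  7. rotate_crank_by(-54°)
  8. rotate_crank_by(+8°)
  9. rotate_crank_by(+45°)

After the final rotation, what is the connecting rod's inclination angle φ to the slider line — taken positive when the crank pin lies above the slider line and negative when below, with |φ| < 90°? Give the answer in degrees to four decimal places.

set_geometry: r = 60 mm, L = 249 mm, e = 11 mm; θ ← 0°
rotate_crank_by(+40°): θ ← 0° +40° = 40°
rotate_crank_by(+87°): θ ← 40° +87° = 127°
rotate_crank_by(+85°): θ ← 127° +85° = 212°
rotate_crank_by(-19°): θ ← 212° -19° = 193°
rotate_crank_by(+74°): θ ← 193° +74° = 267°
rotate_crank_by(-54°): θ ← 267° -54° = 213°
rotate_crank_by(+8°): θ ← 213° +8° = 221°
rotate_crank_by(+45°): θ ← 221° +45° = 266°
crank pin P = (r cos θ, r sin θ) = (-4.185388, -59.853843)
h = r sin θ − e = -59.853843 − 11 = -70.853843
sin φ = h / L = -70.853843 / 249 = -0.28455359
φ = arcsin(-0.28455359) = -16.532166°

-16.5322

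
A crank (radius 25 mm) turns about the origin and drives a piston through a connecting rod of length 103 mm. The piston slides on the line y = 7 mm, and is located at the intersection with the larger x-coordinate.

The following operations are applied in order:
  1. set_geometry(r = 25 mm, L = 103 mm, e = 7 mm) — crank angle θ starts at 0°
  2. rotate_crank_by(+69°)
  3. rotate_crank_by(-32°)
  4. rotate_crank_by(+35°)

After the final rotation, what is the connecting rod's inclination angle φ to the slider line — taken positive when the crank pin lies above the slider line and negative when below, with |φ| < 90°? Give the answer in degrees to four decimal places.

9.3740

set_geometry: r = 25 mm, L = 103 mm, e = 7 mm; θ ← 0°
rotate_crank_by(+69°): θ ← 0° +69° = 69°
rotate_crank_by(-32°): θ ← 69° -32° = 37°
rotate_crank_by(+35°): θ ← 37° +35° = 72°
crank pin P = (r cos θ, r sin θ) = (7.725425, 23.776413)
h = r sin θ − e = 23.776413 − 7 = 16.776413
sin φ = h / L = 16.776413 / 103 = 0.16287780
φ = arcsin(0.16287780) = 9.373973°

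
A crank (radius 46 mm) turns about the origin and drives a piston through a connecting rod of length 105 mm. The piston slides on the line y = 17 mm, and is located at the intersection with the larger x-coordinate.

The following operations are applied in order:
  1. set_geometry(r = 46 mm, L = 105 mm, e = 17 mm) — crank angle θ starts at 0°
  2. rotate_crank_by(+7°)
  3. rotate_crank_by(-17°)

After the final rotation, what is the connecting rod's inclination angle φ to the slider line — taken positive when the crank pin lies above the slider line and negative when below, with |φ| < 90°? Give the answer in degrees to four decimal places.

set_geometry: r = 46 mm, L = 105 mm, e = 17 mm; θ ← 0°
rotate_crank_by(+7°): θ ← 0° +7° = 7°
rotate_crank_by(-17°): θ ← 7° -17° = -10°
crank pin P = (r cos θ, r sin θ) = (45.301157, -7.987816)
h = r sin θ − e = -7.987816 − 17 = -24.987816
sin φ = h / L = -24.987816 / 105 = -0.23797920
φ = arcsin(-0.23797920) = -13.767302°

-13.7673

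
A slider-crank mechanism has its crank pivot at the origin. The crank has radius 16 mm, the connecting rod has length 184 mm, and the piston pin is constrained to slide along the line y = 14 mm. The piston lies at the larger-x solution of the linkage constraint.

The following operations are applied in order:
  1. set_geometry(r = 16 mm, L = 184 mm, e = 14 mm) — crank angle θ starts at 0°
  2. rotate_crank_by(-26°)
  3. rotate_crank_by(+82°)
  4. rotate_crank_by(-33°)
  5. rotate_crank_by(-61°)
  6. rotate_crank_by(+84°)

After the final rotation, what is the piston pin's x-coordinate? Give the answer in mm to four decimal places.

set_geometry: r = 16 mm, L = 184 mm, e = 14 mm; θ ← 0°
rotate_crank_by(-26°): θ ← 0° -26° = -26°
rotate_crank_by(+82°): θ ← -26° +82° = 56°
rotate_crank_by(-33°): θ ← 56° -33° = 23°
rotate_crank_by(-61°): θ ← 23° -61° = -38°
rotate_crank_by(+84°): θ ← -38° +84° = 46°
crank pin P = (r cos θ, r sin θ) = (11.114534, 11.509437)
h = r sin θ − e = 11.509437 − 14 = -2.490563
x = r cos θ + √(L² − h²) = 11.114534 + √(33856.0 − 6.2029) = 11.114534 + 183.983144 = 195.097677

195.0977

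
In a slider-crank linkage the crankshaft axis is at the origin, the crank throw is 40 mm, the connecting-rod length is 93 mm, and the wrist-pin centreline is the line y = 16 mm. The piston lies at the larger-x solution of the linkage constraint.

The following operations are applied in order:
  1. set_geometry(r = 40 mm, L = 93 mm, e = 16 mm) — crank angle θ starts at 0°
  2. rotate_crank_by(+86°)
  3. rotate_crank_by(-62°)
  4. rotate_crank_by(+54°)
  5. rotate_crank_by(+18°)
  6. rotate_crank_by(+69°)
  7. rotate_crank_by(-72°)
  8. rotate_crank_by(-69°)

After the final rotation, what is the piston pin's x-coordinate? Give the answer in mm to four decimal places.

set_geometry: r = 40 mm, L = 93 mm, e = 16 mm; θ ← 0°
rotate_crank_by(+86°): θ ← 0° +86° = 86°
rotate_crank_by(-62°): θ ← 86° -62° = 24°
rotate_crank_by(+54°): θ ← 24° +54° = 78°
rotate_crank_by(+18°): θ ← 78° +18° = 96°
rotate_crank_by(+69°): θ ← 96° +69° = 165°
rotate_crank_by(-72°): θ ← 165° -72° = 93°
rotate_crank_by(-69°): θ ← 93° -69° = 24°
crank pin P = (r cos θ, r sin θ) = (36.541818, 16.269466)
h = r sin θ − e = 16.269466 − 16 = 0.269466
x = r cos θ + √(L² − h²) = 36.541818 + √(8649.0 − 0.0726) = 36.541818 + 92.999610 = 129.541428

129.5414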